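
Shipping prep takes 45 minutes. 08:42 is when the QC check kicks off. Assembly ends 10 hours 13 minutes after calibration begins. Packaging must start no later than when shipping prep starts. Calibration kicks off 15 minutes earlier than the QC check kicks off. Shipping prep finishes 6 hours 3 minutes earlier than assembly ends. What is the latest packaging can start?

Calibration starts at 08:42 − 15 min = 08:27.
Assembly ends at 08:27 + 613 min = 18:40.
Shipping prep ends at 18:40 − 363 min = 12:37.
Shipping prep starts at 12:37 − 45 min = 11:52.
Packaging is bounded by shipping prep, so the latest it can start is 11:52.

11:52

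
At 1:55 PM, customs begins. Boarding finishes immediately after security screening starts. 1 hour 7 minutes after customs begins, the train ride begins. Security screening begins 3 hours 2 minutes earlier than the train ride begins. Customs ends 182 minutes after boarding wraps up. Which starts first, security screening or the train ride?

security screening

The train ride starts at 1:55 PM + 67 min = 3:02 PM.
Security screening starts at 3:02 PM − 182 min = 12:00 PM.
Security screening starts at 12:00 PM and the train ride starts at 3:02 PM, so security screening is first.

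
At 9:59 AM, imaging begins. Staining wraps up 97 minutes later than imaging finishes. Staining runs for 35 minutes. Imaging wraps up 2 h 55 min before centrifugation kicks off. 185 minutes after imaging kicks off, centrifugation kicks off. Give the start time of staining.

11:11 AM

Centrifugation starts at 9:59 AM + 185 min = 1:04 PM.
Imaging ends at 1:04 PM − 175 min = 10:09 AM.
Staining ends at 10:09 AM + 97 min = 11:46 AM.
Staining starts at 11:46 AM − 35 min = 11:11 AM.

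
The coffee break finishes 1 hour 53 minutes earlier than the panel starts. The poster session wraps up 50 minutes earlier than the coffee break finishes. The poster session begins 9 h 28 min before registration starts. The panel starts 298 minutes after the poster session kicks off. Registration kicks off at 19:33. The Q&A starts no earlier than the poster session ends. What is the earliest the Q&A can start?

The poster session starts at 19:33 − 568 min = 10:05.
The panel starts at 10:05 + 298 min = 15:03.
The coffee break ends at 15:03 − 113 min = 13:10.
The poster session ends at 13:10 − 50 min = 12:20.
The Q&A is bounded by the poster session, so the earliest it can start is 12:20.

12:20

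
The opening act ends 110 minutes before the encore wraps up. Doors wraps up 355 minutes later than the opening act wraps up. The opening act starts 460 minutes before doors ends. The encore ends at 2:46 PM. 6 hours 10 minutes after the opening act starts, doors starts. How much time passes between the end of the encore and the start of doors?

The opening act ends at 2:46 PM − 110 min = 12:56 PM.
Doors ends at 12:56 PM + 355 min = 6:51 PM.
The opening act starts at 6:51 PM − 460 min = 11:11 AM.
Doors starts at 11:11 AM + 370 min = 5:21 PM.
From 2:46 PM to 5:21 PM is 2 h 35 min.

2 h 35 min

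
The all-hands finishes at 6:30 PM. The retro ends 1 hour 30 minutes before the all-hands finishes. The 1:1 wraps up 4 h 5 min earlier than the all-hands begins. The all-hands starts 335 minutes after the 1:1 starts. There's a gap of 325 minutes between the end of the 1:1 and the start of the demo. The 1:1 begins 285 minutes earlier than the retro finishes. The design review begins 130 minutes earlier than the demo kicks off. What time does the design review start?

5:00 PM

The retro ends at 6:30 PM − 90 min = 5:00 PM.
The 1:1 starts at 5:00 PM − 285 min = 12:15 PM.
The all-hands starts at 12:15 PM + 335 min = 5:50 PM.
The 1:1 ends at 5:50 PM − 245 min = 1:45 PM.
The demo starts at 1:45 PM + 325 min = 7:10 PM.
The design review starts at 7:10 PM − 130 min = 5:00 PM.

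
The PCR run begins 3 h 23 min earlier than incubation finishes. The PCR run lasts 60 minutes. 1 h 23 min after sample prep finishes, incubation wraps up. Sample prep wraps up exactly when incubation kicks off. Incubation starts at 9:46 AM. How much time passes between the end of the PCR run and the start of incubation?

1 hour

Sample prep ends at 9:46 AM.
Incubation ends at 9:46 AM + 83 min = 11:09 AM.
The PCR run starts at 11:09 AM − 203 min = 7:46 AM.
The PCR run ends at 7:46 AM + 60 min = 8:46 AM.
From 8:46 AM to 9:46 AM is 1 hour.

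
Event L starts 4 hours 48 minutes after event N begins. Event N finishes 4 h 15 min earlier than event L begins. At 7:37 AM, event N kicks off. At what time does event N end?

8:10 AM

Event L starts at 7:37 AM + 288 min = 12:25 PM.
Event N ends at 12:25 PM − 255 min = 8:10 AM.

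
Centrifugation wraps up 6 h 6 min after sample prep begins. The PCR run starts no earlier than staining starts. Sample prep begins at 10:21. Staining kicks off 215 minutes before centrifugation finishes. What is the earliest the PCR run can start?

Centrifugation ends at 10:21 + 366 min = 16:27.
Staining starts at 16:27 − 215 min = 12:52.
The PCR run is bounded by staining, so the earliest it can start is 12:52.

12:52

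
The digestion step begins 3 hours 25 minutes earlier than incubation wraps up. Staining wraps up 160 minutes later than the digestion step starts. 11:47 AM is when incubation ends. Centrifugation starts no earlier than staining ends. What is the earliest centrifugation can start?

The digestion step starts at 11:47 AM − 205 min = 8:22 AM.
Staining ends at 8:22 AM + 160 min = 11:02 AM.
Centrifugation is bounded by staining, so the earliest it can start is 11:02 AM.

11:02 AM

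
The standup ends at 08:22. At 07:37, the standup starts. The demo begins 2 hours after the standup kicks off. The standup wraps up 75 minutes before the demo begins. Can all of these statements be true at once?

Yes

The demo starts at 07:37 + 120 min = 09:37.
The standup ends at 09:37 − 75 min = 08:22.
That matches the stated 08:22, so the schedule is consistent.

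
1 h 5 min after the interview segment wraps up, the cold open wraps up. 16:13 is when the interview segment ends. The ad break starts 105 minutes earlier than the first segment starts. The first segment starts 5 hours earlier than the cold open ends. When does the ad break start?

10:33

The cold open ends at 16:13 + 65 min = 17:18.
The first segment starts at 17:18 − 300 min = 12:18.
The ad break starts at 12:18 − 105 min = 10:33.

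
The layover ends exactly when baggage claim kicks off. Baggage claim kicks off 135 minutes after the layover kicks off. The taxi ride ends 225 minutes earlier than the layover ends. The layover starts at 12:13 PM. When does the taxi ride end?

Baggage claim starts at 12:13 PM + 135 min = 2:28 PM.
So the layover ends at 2:28 PM.
The taxi ride ends at 2:28 PM − 225 min = 10:43 AM.

10:43 AM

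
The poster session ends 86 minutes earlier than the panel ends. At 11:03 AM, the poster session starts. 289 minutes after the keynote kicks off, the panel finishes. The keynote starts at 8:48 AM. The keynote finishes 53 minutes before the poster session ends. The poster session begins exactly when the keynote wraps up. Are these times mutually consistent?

No

The panel ends at 8:48 AM + 289 min = 1:37 PM.
The poster session ends at 1:37 PM − 86 min = 12:11 PM.
The keynote ends at 12:11 PM − 53 min = 11:18 AM.
So the poster session starts at 11:18 AM.
But the poster session is also said to start at 11:03 AM — a 15-minute conflict.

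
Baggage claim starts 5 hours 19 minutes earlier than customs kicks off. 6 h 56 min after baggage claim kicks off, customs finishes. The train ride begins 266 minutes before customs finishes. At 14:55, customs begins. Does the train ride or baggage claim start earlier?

baggage claim

Baggage claim starts at 14:55 − 319 min = 09:36.
Customs ends at 09:36 + 416 min = 16:32.
The train ride starts at 16:32 − 266 min = 12:06.
The train ride starts at 12:06 and baggage claim starts at 09:36, so baggage claim is first.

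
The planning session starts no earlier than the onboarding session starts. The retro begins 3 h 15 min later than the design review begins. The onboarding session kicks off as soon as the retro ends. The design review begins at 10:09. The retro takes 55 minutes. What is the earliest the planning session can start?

The retro starts at 10:09 + 195 min = 13:24.
The retro ends at 13:24 + 55 min = 14:19.
So the onboarding session starts at 14:19.
The planning session is bounded by the onboarding session, so the earliest it can start is 14:19.

14:19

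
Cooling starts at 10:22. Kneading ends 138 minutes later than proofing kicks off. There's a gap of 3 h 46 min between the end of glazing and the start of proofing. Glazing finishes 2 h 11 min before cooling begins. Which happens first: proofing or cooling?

Glazing ends at 10:22 − 131 min = 08:11.
Proofing starts at 08:11 + 226 min = 11:57.
Proofing starts at 11:57 and cooling starts at 10:22, so cooling is first.

cooling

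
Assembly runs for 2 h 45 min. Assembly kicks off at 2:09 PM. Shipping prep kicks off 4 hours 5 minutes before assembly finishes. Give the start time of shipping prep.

Assembly ends at 2:09 PM + 165 min = 4:54 PM.
Shipping prep starts at 4:54 PM − 245 min = 12:49 PM.

12:49 PM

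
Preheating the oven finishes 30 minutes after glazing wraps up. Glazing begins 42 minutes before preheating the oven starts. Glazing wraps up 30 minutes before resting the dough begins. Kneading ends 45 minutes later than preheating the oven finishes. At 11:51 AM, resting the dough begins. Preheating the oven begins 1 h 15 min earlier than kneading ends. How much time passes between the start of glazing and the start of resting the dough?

Glazing ends at 11:51 AM − 30 min = 11:21 AM.
Preheating the oven ends at 11:21 AM + 30 min = 11:51 AM.
Kneading ends at 11:51 AM + 45 min = 12:36 PM.
Preheating the oven starts at 12:36 PM − 75 min = 11:21 AM.
Glazing starts at 11:21 AM − 42 min = 10:39 AM.
From 10:39 AM to 11:51 AM is 1 hour 12 minutes.

1 hour 12 minutes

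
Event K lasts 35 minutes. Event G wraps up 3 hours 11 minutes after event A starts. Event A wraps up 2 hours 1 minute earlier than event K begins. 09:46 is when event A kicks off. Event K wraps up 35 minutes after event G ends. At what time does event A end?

Event G ends at 09:46 + 191 min = 12:57.
Event K ends at 12:57 + 35 min = 13:32.
Event K starts at 13:32 − 35 min = 12:57.
Event A ends at 12:57 − 121 min = 10:56.

10:56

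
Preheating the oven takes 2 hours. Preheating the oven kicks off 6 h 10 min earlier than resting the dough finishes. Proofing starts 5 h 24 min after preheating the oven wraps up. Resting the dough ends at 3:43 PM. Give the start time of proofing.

Preheating the oven starts at 3:43 PM − 370 min = 9:33 AM.
Preheating the oven ends at 9:33 AM + 120 min = 11:33 AM.
Proofing starts at 11:33 AM + 324 min = 4:57 PM.

4:57 PM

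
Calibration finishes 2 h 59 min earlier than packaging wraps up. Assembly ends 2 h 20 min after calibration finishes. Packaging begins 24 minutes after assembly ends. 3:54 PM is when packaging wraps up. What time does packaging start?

3:39 PM

Calibration ends at 3:54 PM − 179 min = 12:55 PM.
Assembly ends at 12:55 PM + 140 min = 3:15 PM.
Packaging starts at 3:15 PM + 24 min = 3:39 PM.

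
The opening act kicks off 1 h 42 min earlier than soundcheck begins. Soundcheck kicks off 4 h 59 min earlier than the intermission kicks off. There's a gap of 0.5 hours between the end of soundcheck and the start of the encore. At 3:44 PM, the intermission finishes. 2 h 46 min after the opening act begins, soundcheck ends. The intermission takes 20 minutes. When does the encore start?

The intermission starts at 3:44 PM − 20 min = 3:24 PM.
Soundcheck starts at 3:24 PM − 299 min = 10:25 AM.
The opening act starts at 10:25 AM − 102 min = 8:43 AM.
Soundcheck ends at 8:43 AM + 166 min = 11:29 AM.
The encore starts at 11:29 AM + 30 min = 11:59 AM.

11:59 AM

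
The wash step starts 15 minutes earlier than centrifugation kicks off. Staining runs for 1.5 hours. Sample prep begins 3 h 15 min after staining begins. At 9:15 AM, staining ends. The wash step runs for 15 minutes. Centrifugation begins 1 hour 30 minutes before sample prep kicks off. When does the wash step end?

Staining starts at 9:15 AM − 90 min = 7:45 AM.
Sample prep starts at 7:45 AM + 195 min = 11:00 AM.
Centrifugation starts at 11:00 AM − 90 min = 9:30 AM.
The wash step starts at 9:30 AM − 15 min = 9:15 AM.
The wash step ends at 9:15 AM + 15 min = 9:30 AM.

9:30 AM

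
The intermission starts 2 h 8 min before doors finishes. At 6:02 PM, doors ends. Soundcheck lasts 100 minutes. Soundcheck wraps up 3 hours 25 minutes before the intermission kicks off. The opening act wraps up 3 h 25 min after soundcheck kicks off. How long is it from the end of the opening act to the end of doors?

228 minutes

The intermission starts at 6:02 PM − 128 min = 3:54 PM.
Soundcheck ends at 3:54 PM − 205 min = 12:29 PM.
Soundcheck starts at 12:29 PM − 100 min = 10:49 AM.
The opening act ends at 10:49 AM + 205 min = 2:14 PM.
From 2:14 PM to 6:02 PM is 228 minutes.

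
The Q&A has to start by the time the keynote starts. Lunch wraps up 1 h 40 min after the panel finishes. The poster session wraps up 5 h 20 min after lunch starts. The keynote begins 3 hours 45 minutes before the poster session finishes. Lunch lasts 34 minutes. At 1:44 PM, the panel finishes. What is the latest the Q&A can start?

Lunch ends at 1:44 PM + 100 min = 3:24 PM.
Lunch starts at 3:24 PM − 34 min = 2:50 PM.
The poster session ends at 2:50 PM + 320 min = 8:10 PM.
The keynote starts at 8:10 PM − 225 min = 4:25 PM.
The Q&A is bounded by the keynote, so the latest it can start is 4:25 PM.

4:25 PM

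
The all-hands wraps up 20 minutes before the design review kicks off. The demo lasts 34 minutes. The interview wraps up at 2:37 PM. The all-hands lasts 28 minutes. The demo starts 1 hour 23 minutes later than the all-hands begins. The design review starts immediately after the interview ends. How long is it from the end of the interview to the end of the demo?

The design review starts at 2:37 PM.
The all-hands ends at 2:37 PM − 20 min = 2:17 PM.
The all-hands starts at 2:17 PM − 28 min = 1:49 PM.
The demo starts at 1:49 PM + 83 min = 3:12 PM.
The demo ends at 3:12 PM + 34 min = 3:46 PM.
From 2:37 PM to 3:46 PM is 1 hour 9 minutes.

1 hour 9 minutes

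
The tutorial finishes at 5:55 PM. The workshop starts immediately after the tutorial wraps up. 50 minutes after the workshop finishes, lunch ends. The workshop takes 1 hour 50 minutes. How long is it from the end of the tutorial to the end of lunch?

160 minutes

The workshop starts at 5:55 PM.
The workshop ends at 5:55 PM + 110 min = 7:45 PM.
Lunch ends at 7:45 PM + 50 min = 8:35 PM.
From 5:55 PM to 8:35 PM is 160 minutes.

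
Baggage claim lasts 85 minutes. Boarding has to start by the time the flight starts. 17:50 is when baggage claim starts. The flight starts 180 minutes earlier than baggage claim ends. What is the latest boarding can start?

Baggage claim ends at 17:50 + 85 min = 19:15.
The flight starts at 19:15 − 180 min = 16:15.
Boarding is bounded by the flight, so the latest it can start is 16:15.

16:15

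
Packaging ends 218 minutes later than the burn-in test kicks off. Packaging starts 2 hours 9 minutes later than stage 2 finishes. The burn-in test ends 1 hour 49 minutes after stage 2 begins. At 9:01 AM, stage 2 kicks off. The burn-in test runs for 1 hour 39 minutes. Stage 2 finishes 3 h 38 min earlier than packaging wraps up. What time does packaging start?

11:20 AM

The burn-in test ends at 9:01 AM + 109 min = 10:50 AM.
The burn-in test starts at 10:50 AM − 99 min = 9:11 AM.
Packaging ends at 9:11 AM + 218 min = 12:49 PM.
Stage 2 ends at 12:49 PM − 218 min = 9:11 AM.
Packaging starts at 9:11 AM + 129 min = 11:20 AM.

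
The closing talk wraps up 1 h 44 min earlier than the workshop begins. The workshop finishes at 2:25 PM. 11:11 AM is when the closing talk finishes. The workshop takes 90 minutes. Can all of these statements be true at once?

The workshop starts at 2:25 PM − 90 min = 12:55 PM.
The closing talk ends at 12:55 PM − 104 min = 11:11 AM.
That matches the stated 11:11 AM, so the schedule is consistent.

Yes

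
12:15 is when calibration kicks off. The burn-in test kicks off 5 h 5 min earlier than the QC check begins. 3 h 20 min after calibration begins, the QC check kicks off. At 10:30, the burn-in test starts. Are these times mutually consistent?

Yes

The QC check starts at 12:15 + 200 min = 15:35.
The burn-in test starts at 15:35 − 305 min = 10:30.
That matches the stated 10:30, so the schedule is consistent.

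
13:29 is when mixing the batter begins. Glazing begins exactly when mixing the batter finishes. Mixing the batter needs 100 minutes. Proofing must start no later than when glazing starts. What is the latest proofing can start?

Mixing the batter ends at 13:29 + 100 min = 15:09.
So glazing starts at 15:09.
Proofing is bounded by glazing, so the latest it can start is 15:09.

15:09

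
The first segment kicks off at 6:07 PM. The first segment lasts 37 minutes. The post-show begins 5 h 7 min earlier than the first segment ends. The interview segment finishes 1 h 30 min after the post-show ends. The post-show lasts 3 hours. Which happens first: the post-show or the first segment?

The first segment ends at 6:07 PM + 37 min = 6:44 PM.
The post-show starts at 6:44 PM − 307 min = 1:37 PM.
The post-show starts at 1:37 PM and the first segment starts at 6:07 PM, so the post-show is first.

the post-show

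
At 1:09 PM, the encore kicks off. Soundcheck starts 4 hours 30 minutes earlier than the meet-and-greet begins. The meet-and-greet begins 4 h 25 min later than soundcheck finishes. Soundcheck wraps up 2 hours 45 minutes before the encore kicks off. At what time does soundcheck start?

10:19 AM

Soundcheck ends at 1:09 PM − 165 min = 10:24 AM.
The meet-and-greet starts at 10:24 AM + 265 min = 2:49 PM.
Soundcheck starts at 2:49 PM − 270 min = 10:19 AM.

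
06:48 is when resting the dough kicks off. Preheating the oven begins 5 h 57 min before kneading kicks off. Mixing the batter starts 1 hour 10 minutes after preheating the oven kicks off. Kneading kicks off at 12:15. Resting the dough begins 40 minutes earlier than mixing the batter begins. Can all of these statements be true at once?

Yes

Preheating the oven starts at 12:15 − 357 min = 06:18.
Mixing the batter starts at 06:18 + 70 min = 07:28.
Resting the dough starts at 07:28 − 40 min = 06:48.
That matches the stated 06:48, so the schedule is consistent.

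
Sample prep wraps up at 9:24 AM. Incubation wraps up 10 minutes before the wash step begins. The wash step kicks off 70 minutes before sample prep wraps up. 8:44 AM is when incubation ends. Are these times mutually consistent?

No

The wash step starts at 9:24 AM − 70 min = 8:14 AM.
Incubation ends at 8:14 AM − 10 min = 8:04 AM.
But incubation is also said to end at 8:44 AM — a 40-minute conflict.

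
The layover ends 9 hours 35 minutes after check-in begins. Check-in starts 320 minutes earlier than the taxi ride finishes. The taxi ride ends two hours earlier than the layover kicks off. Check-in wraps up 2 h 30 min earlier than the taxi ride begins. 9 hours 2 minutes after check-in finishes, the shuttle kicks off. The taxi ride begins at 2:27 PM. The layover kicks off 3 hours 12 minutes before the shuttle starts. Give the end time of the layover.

8:02 PM

Check-in ends at 2:27 PM − 150 min = 11:57 AM.
The shuttle starts at 11:57 AM + 542 min = 8:59 PM.
The layover starts at 8:59 PM − 192 min = 5:47 PM.
The taxi ride ends at 5:47 PM − 120 min = 3:47 PM.
Check-in starts at 3:47 PM − 320 min = 10:27 AM.
The layover ends at 10:27 AM + 575 min = 8:02 PM.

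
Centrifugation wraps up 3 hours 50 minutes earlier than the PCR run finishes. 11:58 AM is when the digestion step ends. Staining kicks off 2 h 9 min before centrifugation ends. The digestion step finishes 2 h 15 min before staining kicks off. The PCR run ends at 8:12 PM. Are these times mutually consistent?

Centrifugation ends at 8:12 PM − 230 min = 4:22 PM.
Staining starts at 4:22 PM − 129 min = 2:13 PM.
The digestion step ends at 2:13 PM − 135 min = 11:58 AM.
That matches the stated 11:58 AM, so the schedule is consistent.

Yes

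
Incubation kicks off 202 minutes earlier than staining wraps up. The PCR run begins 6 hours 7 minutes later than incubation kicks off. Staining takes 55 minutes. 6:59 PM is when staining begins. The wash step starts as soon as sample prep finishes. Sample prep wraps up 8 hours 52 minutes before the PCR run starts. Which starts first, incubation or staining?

incubation

Staining ends at 6:59 PM + 55 min = 7:54 PM.
Incubation starts at 7:54 PM − 202 min = 4:32 PM.
Incubation starts at 4:32 PM and staining starts at 6:59 PM, so incubation is first.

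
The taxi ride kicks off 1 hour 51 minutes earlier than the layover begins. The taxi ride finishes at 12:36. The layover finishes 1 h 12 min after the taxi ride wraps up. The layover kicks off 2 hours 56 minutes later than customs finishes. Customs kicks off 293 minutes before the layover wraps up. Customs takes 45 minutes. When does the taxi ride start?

10:45

The layover ends at 12:36 + 72 min = 13:48.
Customs starts at 13:48 − 293 min = 08:55.
Customs ends at 08:55 + 45 min = 09:40.
The layover starts at 09:40 + 176 min = 12:36.
The taxi ride starts at 12:36 − 111 min = 10:45.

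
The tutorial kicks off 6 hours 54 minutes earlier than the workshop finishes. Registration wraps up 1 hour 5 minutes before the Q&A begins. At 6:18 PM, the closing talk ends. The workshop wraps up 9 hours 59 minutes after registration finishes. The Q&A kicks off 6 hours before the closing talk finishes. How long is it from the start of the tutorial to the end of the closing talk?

240 minutes

The Q&A starts at 6:18 PM − 360 min = 12:18 PM.
Registration ends at 12:18 PM − 65 min = 11:13 AM.
The workshop ends at 11:13 AM + 599 min = 9:12 PM.
The tutorial starts at 9:12 PM − 414 min = 2:18 PM.
From 2:18 PM to 6:18 PM is 240 minutes.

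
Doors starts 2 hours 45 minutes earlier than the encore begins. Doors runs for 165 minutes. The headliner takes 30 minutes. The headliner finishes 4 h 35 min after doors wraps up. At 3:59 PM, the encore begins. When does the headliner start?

Doors starts at 3:59 PM − 165 min = 1:14 PM.
Doors ends at 1:14 PM + 165 min = 3:59 PM.
The headliner ends at 3:59 PM + 275 min = 8:34 PM.
The headliner starts at 8:34 PM − 30 min = 8:04 PM.

8:04 PM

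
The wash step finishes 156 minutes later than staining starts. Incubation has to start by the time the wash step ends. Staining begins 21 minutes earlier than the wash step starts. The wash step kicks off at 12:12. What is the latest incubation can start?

Staining starts at 12:12 − 21 min = 11:51.
The wash step ends at 11:51 + 156 min = 14:27.
Incubation is bounded by the wash step, so the latest it can start is 14:27.

14:27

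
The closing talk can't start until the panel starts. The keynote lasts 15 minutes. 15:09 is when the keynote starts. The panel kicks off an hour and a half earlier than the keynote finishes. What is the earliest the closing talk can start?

The keynote ends at 15:09 + 15 min = 15:24.
The panel starts at 15:24 − 90 min = 13:54.
The closing talk is bounded by the panel, so the earliest it can start is 13:54.

13:54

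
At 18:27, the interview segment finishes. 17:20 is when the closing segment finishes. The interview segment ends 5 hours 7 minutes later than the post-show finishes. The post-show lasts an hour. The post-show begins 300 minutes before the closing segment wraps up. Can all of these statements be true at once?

Yes

The post-show starts at 17:20 − 300 min = 12:20.
The post-show ends at 12:20 + 60 min = 13:20.
The interview segment ends at 13:20 + 307 min = 18:27.
That matches the stated 18:27, so the schedule is consistent.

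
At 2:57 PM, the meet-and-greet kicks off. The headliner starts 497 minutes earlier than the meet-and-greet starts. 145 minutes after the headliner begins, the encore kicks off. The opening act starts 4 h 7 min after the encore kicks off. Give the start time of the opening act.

1:12 PM

The headliner starts at 2:57 PM − 497 min = 6:40 AM.
The encore starts at 6:40 AM + 145 min = 9:05 AM.
The opening act starts at 9:05 AM + 247 min = 1:12 PM.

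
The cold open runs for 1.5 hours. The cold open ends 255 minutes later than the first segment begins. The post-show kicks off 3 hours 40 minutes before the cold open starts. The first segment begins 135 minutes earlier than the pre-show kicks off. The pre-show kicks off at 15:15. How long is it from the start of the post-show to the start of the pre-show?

The first segment starts at 15:15 − 135 min = 13:00.
The cold open ends at 13:00 + 255 min = 17:15.
The cold open starts at 17:15 − 90 min = 15:45.
The post-show starts at 15:45 − 220 min = 12:05.
From 12:05 to 15:15 is 3 hours 10 minutes.

3 hours 10 minutes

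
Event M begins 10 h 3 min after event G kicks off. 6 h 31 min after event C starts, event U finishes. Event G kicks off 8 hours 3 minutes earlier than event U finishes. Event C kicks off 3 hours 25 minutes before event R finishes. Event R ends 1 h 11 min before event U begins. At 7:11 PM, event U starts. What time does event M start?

11:06 PM

Event R ends at 7:11 PM − 71 min = 6:00 PM.
Event C starts at 6:00 PM − 205 min = 2:35 PM.
Event U ends at 2:35 PM + 391 min = 9:06 PM.
Event G starts at 9:06 PM − 483 min = 1:03 PM.
Event M starts at 1:03 PM + 603 min = 11:06 PM.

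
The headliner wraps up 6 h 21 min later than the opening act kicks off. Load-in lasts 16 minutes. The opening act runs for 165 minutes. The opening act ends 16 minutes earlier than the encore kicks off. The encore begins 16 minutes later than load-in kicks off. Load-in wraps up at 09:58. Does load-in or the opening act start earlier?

Load-in starts at 09:58 − 16 min = 09:42.
The encore starts at 09:42 + 16 min = 09:58.
The opening act ends at 09:58 − 16 min = 09:42.
The opening act starts at 09:42 − 165 min = 06:57.
Load-in starts at 09:42 and the opening act starts at 06:57, so the opening act is first.

the opening act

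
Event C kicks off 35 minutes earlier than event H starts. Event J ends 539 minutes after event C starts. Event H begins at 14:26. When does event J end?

22:50

Event C starts at 14:26 − 35 min = 13:51.
Event J ends at 13:51 + 539 min = 22:50.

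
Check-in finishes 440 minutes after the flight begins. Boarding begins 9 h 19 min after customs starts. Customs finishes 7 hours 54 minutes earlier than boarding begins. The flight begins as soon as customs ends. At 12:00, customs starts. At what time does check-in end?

20:45

Boarding starts at 12:00 + 559 min = 21:19.
Customs ends at 21:19 − 474 min = 13:25.
So the flight starts at 13:25.
Check-in ends at 13:25 + 440 min = 20:45.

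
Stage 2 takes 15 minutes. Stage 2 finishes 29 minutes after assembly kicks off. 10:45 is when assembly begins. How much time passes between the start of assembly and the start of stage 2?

14 minutes

Stage 2 ends at 10:45 + 29 min = 11:14.
Stage 2 starts at 11:14 − 15 min = 10:59.
From 10:45 to 10:59 is 14 minutes.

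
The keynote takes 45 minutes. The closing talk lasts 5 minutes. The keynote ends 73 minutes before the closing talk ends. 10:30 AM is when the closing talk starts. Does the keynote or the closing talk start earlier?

the keynote

The closing talk ends at 10:30 AM + 5 min = 10:35 AM.
The keynote ends at 10:35 AM − 73 min = 9:22 AM.
The keynote starts at 9:22 AM − 45 min = 8:37 AM.
The keynote starts at 8:37 AM and the closing talk starts at 10:30 AM, so the keynote is first.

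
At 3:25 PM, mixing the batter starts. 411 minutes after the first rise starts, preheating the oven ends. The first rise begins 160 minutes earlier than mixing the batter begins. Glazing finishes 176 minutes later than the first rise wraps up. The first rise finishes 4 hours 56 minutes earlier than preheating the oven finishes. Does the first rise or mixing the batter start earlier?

the first rise

The first rise starts at 3:25 PM − 160 min = 12:45 PM.
The first rise starts at 12:45 PM and mixing the batter starts at 3:25 PM, so the first rise is first.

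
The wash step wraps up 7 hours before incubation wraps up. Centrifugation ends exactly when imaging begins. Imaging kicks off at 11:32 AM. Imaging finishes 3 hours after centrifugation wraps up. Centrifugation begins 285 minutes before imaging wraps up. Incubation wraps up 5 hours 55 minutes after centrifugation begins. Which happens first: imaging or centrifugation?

centrifugation

Centrifugation ends at 11:32 AM.
Imaging ends at 11:32 AM + 180 min = 2:32 PM.
Centrifugation starts at 2:32 PM − 285 min = 9:47 AM.
Imaging starts at 11:32 AM and centrifugation starts at 9:47 AM, so centrifugation is first.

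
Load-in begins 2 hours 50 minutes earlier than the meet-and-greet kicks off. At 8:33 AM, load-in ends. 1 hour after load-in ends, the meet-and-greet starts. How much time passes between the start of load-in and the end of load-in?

110 minutes

The meet-and-greet starts at 8:33 AM + 60 min = 9:33 AM.
Load-in starts at 9:33 AM − 170 min = 6:43 AM.
From 6:43 AM to 8:33 AM is 110 minutes.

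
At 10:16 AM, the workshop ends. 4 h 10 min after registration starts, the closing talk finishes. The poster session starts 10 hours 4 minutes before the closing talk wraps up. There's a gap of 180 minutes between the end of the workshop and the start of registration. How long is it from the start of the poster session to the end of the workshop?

2 h 54 min

Registration starts at 10:16 AM + 180 min = 1:16 PM.
The closing talk ends at 1:16 PM + 250 min = 5:26 PM.
The poster session starts at 5:26 PM − 604 min = 7:22 AM.
From 7:22 AM to 10:16 AM is 2 h 54 min.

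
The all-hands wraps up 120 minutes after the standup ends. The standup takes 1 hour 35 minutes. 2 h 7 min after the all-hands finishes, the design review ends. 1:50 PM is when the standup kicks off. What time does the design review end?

The standup ends at 1:50 PM + 95 min = 3:25 PM.
The all-hands ends at 3:25 PM + 120 min = 5:25 PM.
The design review ends at 5:25 PM + 127 min = 7:32 PM.

7:32 PM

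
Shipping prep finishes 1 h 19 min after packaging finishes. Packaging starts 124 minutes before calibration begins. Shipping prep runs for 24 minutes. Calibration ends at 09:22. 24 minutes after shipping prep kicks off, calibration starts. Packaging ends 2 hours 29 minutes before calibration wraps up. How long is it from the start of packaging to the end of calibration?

Packaging ends at 09:22 − 149 min = 06:53.
Shipping prep ends at 06:53 + 79 min = 08:12.
Shipping prep starts at 08:12 − 24 min = 07:48.
Calibration starts at 07:48 + 24 min = 08:12.
Packaging starts at 08:12 − 124 min = 06:08.
From 06:08 to 09:22 is 3 hours 14 minutes.

3 hours 14 minutes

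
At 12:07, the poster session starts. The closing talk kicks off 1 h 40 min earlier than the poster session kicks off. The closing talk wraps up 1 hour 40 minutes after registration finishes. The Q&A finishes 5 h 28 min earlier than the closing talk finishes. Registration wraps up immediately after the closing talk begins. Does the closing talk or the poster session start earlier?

The closing talk starts at 12:07 − 100 min = 10:27.
The closing talk starts at 10:27 and the poster session starts at 12:07, so the closing talk is first.

the closing talk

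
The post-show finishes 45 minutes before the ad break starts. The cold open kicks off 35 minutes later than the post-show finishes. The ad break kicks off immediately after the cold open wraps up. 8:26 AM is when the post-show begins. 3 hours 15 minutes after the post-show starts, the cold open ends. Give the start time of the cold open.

The cold open ends at 8:26 AM + 195 min = 11:41 AM.
So the ad break starts at 11:41 AM.
The post-show ends at 11:41 AM − 45 min = 10:56 AM.
The cold open starts at 10:56 AM + 35 min = 11:31 AM.

11:31 AM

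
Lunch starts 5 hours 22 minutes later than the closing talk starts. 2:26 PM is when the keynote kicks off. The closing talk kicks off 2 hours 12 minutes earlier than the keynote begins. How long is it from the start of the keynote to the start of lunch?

3 hours 10 minutes

The closing talk starts at 2:26 PM − 132 min = 12:14 PM.
Lunch starts at 12:14 PM + 322 min = 5:36 PM.
From 2:26 PM to 5:36 PM is 3 hours 10 minutes.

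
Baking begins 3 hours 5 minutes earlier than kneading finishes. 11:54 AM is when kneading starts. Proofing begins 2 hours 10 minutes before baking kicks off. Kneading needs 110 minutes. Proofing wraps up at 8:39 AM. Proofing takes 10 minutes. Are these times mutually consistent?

Yes

Kneading ends at 11:54 AM + 110 min = 1:44 PM.
Baking starts at 1:44 PM − 185 min = 10:39 AM.
Proofing starts at 10:39 AM − 130 min = 8:29 AM.
Proofing ends at 8:29 AM + 10 min = 8:39 AM.
That matches the stated 8:39 AM, so the schedule is consistent.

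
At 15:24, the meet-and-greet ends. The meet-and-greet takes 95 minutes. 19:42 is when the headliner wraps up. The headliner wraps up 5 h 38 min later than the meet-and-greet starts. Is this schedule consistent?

The meet-and-greet starts at 15:24 − 95 min = 13:49.
The headliner ends at 13:49 + 338 min = 19:27.
But the headliner is also said to end at 19:42 — a 15-minute conflict.

No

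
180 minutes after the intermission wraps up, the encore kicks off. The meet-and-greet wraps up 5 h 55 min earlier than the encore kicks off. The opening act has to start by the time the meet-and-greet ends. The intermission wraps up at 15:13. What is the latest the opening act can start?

The encore starts at 15:13 + 180 min = 18:13.
The meet-and-greet ends at 18:13 − 355 min = 12:18.
The opening act is bounded by the meet-and-greet, so the latest it can start is 12:18.

12:18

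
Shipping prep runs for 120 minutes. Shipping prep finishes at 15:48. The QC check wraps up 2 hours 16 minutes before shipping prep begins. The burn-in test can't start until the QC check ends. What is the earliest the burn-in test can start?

11:32

Shipping prep starts at 15:48 − 120 min = 13:48.
The QC check ends at 13:48 − 136 min = 11:32.
The burn-in test is bounded by the QC check, so the earliest it can start is 11:32.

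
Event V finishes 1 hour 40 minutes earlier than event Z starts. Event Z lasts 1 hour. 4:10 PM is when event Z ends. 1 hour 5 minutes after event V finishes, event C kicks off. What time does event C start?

2:35 PM

Event Z starts at 4:10 PM − 60 min = 3:10 PM.
Event V ends at 3:10 PM − 100 min = 1:30 PM.
Event C starts at 1:30 PM + 65 min = 2:35 PM.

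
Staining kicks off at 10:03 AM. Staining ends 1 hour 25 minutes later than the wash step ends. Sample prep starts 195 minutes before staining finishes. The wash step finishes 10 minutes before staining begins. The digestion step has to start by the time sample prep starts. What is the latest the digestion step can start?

The wash step ends at 10:03 AM − 10 min = 9:53 AM.
Staining ends at 9:53 AM + 85 min = 11:18 AM.
Sample prep starts at 11:18 AM − 195 min = 8:03 AM.
The digestion step is bounded by sample prep, so the latest it can start is 8:03 AM.

8:03 AM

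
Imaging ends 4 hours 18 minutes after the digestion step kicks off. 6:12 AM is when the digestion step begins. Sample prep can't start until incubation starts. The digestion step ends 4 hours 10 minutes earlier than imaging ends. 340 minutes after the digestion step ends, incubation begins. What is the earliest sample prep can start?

12:00 PM

Imaging ends at 6:12 AM + 258 min = 10:30 AM.
The digestion step ends at 10:30 AM − 250 min = 6:20 AM.
Incubation starts at 6:20 AM + 340 min = 12:00 PM.
Sample prep is bounded by incubation, so the earliest it can start is 12:00 PM.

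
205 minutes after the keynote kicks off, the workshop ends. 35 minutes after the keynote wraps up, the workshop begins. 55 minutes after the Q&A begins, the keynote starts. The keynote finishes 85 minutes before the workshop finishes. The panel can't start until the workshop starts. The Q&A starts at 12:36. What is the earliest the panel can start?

The keynote starts at 12:36 + 55 min = 13:31.
The workshop ends at 13:31 + 205 min = 16:56.
The keynote ends at 16:56 − 85 min = 15:31.
The workshop starts at 15:31 + 35 min = 16:06.
The panel is bounded by the workshop, so the earliest it can start is 16:06.

16:06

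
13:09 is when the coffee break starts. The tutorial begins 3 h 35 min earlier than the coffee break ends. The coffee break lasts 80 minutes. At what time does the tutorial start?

10:54

The coffee break ends at 13:09 + 80 min = 14:29.
The tutorial starts at 14:29 − 215 min = 10:54.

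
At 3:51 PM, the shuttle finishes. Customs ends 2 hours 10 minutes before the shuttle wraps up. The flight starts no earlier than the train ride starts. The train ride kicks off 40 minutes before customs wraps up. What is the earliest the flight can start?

Customs ends at 3:51 PM − 130 min = 1:41 PM.
The train ride starts at 1:41 PM − 40 min = 1:01 PM.
The flight is bounded by the train ride, so the earliest it can start is 1:01 PM.

1:01 PM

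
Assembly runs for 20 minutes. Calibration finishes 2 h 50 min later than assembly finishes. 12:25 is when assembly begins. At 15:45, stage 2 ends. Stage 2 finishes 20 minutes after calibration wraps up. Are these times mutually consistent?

No

Assembly ends at 12:25 + 20 min = 12:45.
Calibration ends at 12:45 + 170 min = 15:35.
Stage 2 ends at 15:35 + 20 min = 15:55.
But stage 2 is also said to end at 15:45 — a 10-minute conflict.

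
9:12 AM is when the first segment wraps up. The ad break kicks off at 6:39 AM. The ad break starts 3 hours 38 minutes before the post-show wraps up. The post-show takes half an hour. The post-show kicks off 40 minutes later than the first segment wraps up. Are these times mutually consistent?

No

The post-show starts at 9:12 AM + 40 min = 9:52 AM.
The post-show ends at 9:52 AM + 30 min = 10:22 AM.
The ad break starts at 10:22 AM − 218 min = 6:44 AM.
But the ad break is also said to start at 6:39 AM — a 5-minute conflict.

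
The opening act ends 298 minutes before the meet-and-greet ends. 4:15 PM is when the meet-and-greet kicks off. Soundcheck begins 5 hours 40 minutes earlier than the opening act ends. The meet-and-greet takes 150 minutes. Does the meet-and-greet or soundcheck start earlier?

The meet-and-greet ends at 4:15 PM + 150 min = 6:45 PM.
The opening act ends at 6:45 PM − 298 min = 1:47 PM.
Soundcheck starts at 1:47 PM − 340 min = 8:07 AM.
The meet-and-greet starts at 4:15 PM and soundcheck starts at 8:07 AM, so soundcheck is first.

soundcheck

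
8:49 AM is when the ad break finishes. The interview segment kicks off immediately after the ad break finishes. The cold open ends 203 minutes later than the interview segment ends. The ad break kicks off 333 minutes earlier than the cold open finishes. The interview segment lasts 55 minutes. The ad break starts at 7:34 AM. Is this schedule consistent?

Yes

The interview segment starts at 8:49 AM.
The interview segment ends at 8:49 AM + 55 min = 9:44 AM.
The cold open ends at 9:44 AM + 203 min = 1:07 PM.
The ad break starts at 1:07 PM − 333 min = 7:34 AM.
That matches the stated 7:34 AM, so the schedule is consistent.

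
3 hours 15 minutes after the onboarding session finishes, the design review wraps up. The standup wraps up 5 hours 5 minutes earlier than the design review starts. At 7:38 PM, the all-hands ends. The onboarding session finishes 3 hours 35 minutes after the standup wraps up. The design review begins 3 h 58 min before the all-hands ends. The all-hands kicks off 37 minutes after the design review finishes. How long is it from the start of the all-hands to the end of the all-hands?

The design review starts at 7:38 PM − 238 min = 3:40 PM.
The standup ends at 3:40 PM − 305 min = 10:35 AM.
The onboarding session ends at 10:35 AM + 215 min = 2:10 PM.
The design review ends at 2:10 PM + 195 min = 5:25 PM.
The all-hands starts at 5:25 PM + 37 min = 6:02 PM.
From 6:02 PM to 7:38 PM is 96 minutes.

96 minutes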